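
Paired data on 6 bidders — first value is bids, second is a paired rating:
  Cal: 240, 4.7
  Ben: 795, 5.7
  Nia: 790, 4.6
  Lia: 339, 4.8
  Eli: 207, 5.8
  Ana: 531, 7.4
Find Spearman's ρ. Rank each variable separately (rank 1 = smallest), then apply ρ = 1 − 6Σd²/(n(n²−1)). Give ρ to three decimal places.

Ranks of variable 1: 2, 6, 5, 3, 1, 4
Ranks of variable 2: 2, 4, 1, 3, 5, 6
d = r₁ − r₂: 0, 2, 4, 0, -4, -2
d²: 0, 4, 16, 0, 16, 4; Σd² = 40
ρ = 1 − 6·40/(6·35) = 1 − 240/210 = -0.143

-0.143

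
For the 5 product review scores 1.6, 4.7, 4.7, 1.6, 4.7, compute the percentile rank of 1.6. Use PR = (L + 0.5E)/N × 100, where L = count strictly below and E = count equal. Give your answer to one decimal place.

N = 5.
Strictly below 1.6: 0. Equal to 1.6: 2.
PR = (0 + 0.5·2)/5 × 100 = 20.0

20.0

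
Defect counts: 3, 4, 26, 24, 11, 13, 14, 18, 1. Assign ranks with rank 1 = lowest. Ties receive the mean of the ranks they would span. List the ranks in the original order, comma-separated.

2, 3, 9, 8, 4, 5, 6, 7, 1

Sorted (ascending): 1, 3, 4, 11, 13, 14, 18, 24, 26
No ties — each value takes its position as its rank.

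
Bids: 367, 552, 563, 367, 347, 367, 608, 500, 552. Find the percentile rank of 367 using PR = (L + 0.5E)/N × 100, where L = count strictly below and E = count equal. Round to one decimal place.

N = 9.
Strictly below 367: 1. Equal to 367: 3.
PR = (1 + 0.5·3)/9 × 100 = 27.8

27.8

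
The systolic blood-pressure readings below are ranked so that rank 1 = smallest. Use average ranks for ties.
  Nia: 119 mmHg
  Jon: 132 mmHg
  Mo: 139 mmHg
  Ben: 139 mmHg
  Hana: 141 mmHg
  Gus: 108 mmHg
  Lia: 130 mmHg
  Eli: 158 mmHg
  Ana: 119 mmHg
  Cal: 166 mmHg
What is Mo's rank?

6.5

Sorted (ascending): 108, 119, 119, 130, 132, 139, 139, 141, 158, 166
The 2 values of 119 occupy positions 2–3 → average rank (2+3)/2 = 2.5.
The 2 values of 139 occupy positions 6–7 → average rank (6+7)/2 = 6.5.
Mo has value 139 mmHg → rank 6.5.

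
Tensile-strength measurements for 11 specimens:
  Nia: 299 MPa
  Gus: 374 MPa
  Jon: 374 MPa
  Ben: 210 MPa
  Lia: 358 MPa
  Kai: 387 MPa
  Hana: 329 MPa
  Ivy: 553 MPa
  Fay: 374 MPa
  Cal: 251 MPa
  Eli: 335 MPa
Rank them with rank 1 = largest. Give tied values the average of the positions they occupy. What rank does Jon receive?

Sorted (descending): 553, 387, 374, 374, 374, 358, 335, 329, 299, 251, 210
The 3 values of 374 occupy positions 3–5 → average rank 4.
Jon has value 374 MPa → rank 4.

4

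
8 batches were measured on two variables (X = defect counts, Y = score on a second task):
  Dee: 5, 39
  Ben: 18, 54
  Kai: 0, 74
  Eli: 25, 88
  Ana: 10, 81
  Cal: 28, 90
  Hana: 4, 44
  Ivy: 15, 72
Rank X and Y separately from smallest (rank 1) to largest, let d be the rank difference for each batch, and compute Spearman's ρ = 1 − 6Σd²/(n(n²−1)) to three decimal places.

0.595

Ranks of variable 1: 3, 6, 1, 7, 4, 8, 2, 5
Ranks of variable 2: 1, 3, 5, 7, 6, 8, 2, 4
d = r₁ − r₂: 2, 3, -4, 0, -2, 0, 0, 1
d²: 4, 9, 16, 0, 4, 0, 0, 1; Σd² = 34
ρ = 1 − 6·34/(8·63) = 1 − 204/504 = 0.595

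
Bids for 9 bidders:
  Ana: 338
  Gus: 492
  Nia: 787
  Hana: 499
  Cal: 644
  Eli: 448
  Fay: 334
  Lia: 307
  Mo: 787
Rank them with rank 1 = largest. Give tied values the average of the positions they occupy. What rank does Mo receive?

1.5

Sorted (descending): 787, 787, 644, 499, 492, 448, 338, 334, 307
The 2 values of 787 occupy positions 1–2 → average rank (1+2)/2 = 1.5.
Mo has value 787 → rank 1.5.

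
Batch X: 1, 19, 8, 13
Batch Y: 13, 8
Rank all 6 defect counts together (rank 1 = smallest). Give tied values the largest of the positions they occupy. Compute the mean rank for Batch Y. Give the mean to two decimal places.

4.00

Sorted (ascending): 1, 8, 8, 13, 13, 19
The 2 values of 8 occupy positions 2–3 → each gets rank 3.
The 2 values of 13 occupy positions 4–5 → each gets rank 5.
Batch Y values → pooled ranks: 13→5, 8→3
Mean rank = (5 + 3) / 2 = 4.00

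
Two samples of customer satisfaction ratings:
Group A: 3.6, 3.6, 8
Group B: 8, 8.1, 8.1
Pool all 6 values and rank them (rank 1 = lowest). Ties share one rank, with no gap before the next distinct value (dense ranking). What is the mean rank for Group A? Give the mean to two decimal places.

1.33

Sorted (ascending): 3.6, 3.6, 8, 8, 8.1, 8.1
The 2 values of 3.6 share dense rank 1.
The 2 values of 8 share dense rank 2.
The 2 values of 8.1 share dense rank 3.
Group A values → pooled ranks: 3.6→1, 3.6→1, 8→2
Mean rank = (1 + 1 + 2) / 3 = 1.33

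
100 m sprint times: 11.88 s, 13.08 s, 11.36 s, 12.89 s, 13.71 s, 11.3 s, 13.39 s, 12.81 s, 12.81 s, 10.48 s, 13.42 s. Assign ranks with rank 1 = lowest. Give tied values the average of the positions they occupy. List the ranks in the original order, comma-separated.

4, 8, 3, 7, 11, 2, 9, 5.5, 5.5, 1, 10

Sorted (ascending): 10.48, 11.3, 11.36, 11.88, 12.81, 12.81, 12.89, 13.08, 13.39, 13.42, 13.71
The 2 values of 12.81 occupy positions 5–6 → average rank (5+6)/2 = 5.5.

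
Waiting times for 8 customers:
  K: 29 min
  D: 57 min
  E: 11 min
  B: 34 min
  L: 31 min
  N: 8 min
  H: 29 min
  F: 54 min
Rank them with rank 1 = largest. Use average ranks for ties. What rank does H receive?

5.5

Sorted (descending): 57, 54, 34, 31, 29, 29, 11, 8
The 2 values of 29 occupy positions 5–6 → average rank (5+6)/2 = 5.5.
H has value 29 min → rank 5.5.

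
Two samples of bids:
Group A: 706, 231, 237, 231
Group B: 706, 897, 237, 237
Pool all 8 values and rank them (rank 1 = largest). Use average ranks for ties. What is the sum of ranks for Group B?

Sorted (descending): 897, 706, 706, 237, 237, 237, 231, 231
The 2 values of 706 occupy positions 2–3 → average rank (2+3)/2 = 2.5.
The 3 values of 237 occupy positions 4–6 → average rank 5.
The 2 values of 231 occupy positions 7–8 → average rank (7+8)/2 = 7.5.
Group B values → pooled ranks: 706→2.5, 897→1, 237→5, 237→5
Rank sum = 2.5 + 1 + 5 + 5 = 13.5

13.5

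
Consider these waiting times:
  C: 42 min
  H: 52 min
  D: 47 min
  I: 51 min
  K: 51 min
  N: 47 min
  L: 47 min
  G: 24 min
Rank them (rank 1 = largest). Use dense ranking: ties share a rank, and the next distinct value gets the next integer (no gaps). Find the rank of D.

Sorted (descending): 52, 51, 51, 47, 47, 47, 42, 24
The 2 values of 51 share dense rank 2.
The 3 values of 47 share dense rank 3.
Remaining distinct values take the next consecutive integers.
D has value 47 min → rank 3.

3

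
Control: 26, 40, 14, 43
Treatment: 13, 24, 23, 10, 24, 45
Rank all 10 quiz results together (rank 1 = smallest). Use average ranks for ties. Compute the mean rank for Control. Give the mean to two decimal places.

6.75

Sorted (ascending): 10, 13, 14, 23, 24, 24, 26, 40, 43, 45
The 2 values of 24 occupy positions 5–6 → average rank (5+6)/2 = 5.5.
Control values → pooled ranks: 26→7, 40→8, 14→3, 43→9
Mean rank = (7 + 8 + 3 + 9) / 4 = 6.75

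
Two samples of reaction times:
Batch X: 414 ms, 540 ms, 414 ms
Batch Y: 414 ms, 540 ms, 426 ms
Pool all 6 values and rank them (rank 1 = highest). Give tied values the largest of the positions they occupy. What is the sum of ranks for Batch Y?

11

Sorted (descending): 540, 540, 426, 414, 414, 414
The 2 values of 540 occupy positions 1–2 → each gets rank 2.
The 3 values of 414 occupy positions 4–6 → each gets rank 6.
Batch Y values → pooled ranks: 414→6, 540→2, 426→3
Rank sum = 6 + 2 + 3 = 11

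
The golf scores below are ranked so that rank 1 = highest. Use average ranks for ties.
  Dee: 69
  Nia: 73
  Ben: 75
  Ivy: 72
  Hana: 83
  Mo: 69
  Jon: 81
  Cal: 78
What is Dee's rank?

7.5

Sorted (descending): 83, 81, 78, 75, 73, 72, 69, 69
The 2 values of 69 occupy positions 7–8 → average rank (7+8)/2 = 7.5.
Dee has value 69 → rank 7.5.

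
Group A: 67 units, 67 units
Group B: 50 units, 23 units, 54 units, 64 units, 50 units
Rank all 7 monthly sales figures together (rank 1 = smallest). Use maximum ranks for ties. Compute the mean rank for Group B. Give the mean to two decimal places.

3.20

Sorted (ascending): 23, 50, 50, 54, 64, 67, 67
The 2 values of 50 occupy positions 2–3 → each gets rank 3.
The 2 values of 67 occupy positions 6–7 → each gets rank 7.
Group B values → pooled ranks: 50→3, 23→1, 54→4, 64→5, 50→3
Mean rank = (3 + 1 + 4 + 5 + 3) / 5 = 3.20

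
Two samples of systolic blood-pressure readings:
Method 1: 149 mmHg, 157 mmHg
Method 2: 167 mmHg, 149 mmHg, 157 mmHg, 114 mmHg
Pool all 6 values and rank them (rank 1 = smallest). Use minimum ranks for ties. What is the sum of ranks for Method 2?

Sorted (ascending): 114, 149, 149, 157, 157, 167
The 2 values of 149 occupy positions 2–3 → each gets rank 2.
The 2 values of 157 occupy positions 4–5 → each gets rank 4.
Method 2 values → pooled ranks: 167→6, 149→2, 157→4, 114→1
Rank sum = 6 + 2 + 4 + 1 = 13

13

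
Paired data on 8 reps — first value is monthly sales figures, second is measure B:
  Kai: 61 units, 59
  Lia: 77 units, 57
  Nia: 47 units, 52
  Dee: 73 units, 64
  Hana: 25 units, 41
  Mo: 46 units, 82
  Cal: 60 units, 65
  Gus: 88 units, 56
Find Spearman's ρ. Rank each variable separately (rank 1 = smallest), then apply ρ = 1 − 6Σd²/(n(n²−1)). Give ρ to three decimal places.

0.048

Ranks of variable 1: 5, 7, 3, 6, 1, 2, 4, 8
Ranks of variable 2: 5, 4, 2, 6, 1, 8, 7, 3
d = r₁ − r₂: 0, 3, 1, 0, 0, -6, -3, 5
d²: 0, 9, 1, 0, 0, 36, 9, 25; Σd² = 80
ρ = 1 − 6·80/(8·63) = 1 − 480/504 = 0.048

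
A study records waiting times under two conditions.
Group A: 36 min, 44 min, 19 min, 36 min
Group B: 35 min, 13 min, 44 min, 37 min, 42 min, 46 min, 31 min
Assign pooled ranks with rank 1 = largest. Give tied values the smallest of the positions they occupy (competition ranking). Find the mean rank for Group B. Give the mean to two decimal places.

Sorted (descending): 46, 44, 44, 42, 37, 36, 36, 35, 31, 19, 13
The 2 values of 44 occupy positions 2–3 → each gets rank 2.
The 2 values of 36 occupy positions 6–7 → each gets rank 6.
Group B values → pooled ranks: 35→8, 13→11, 44→2, 37→5, 42→4, 46→1, 31→9
Mean rank = (8 + 11 + 2 + 5 + 4 + 1 + 9) / 7 = 5.71

5.71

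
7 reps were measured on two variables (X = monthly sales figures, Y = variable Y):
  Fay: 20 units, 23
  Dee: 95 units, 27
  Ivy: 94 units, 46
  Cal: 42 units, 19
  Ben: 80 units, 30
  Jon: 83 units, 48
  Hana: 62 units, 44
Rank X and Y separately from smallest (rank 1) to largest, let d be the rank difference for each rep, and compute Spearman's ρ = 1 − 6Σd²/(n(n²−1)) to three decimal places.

Ranks of variable 1: 1, 7, 6, 2, 4, 5, 3
Ranks of variable 2: 2, 3, 6, 1, 4, 7, 5
d = r₁ − r₂: -1, 4, 0, 1, 0, -2, -2
d²: 1, 16, 0, 1, 0, 4, 4; Σd² = 26
ρ = 1 − 6·26/(7·48) = 1 − 156/336 = 0.536

0.536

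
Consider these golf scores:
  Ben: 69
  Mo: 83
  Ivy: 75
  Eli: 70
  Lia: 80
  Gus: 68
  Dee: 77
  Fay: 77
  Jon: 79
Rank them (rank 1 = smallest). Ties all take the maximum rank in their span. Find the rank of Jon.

Sorted (ascending): 68, 69, 70, 75, 77, 77, 79, 80, 83
The 2 values of 77 occupy positions 5–6 → each gets rank 6.
Jon has value 79 → rank 7.

7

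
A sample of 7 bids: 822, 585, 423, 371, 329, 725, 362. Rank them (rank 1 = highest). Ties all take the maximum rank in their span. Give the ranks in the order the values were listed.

1, 3, 4, 5, 7, 2, 6

Sorted (descending): 822, 725, 585, 423, 371, 362, 329
No ties — each value takes its position as its rank.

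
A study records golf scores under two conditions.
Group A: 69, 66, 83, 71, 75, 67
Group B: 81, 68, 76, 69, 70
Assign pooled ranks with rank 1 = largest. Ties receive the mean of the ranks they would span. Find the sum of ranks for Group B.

Sorted (descending): 83, 81, 76, 75, 71, 70, 69, 69, 68, 67, 66
The 2 values of 69 occupy positions 7–8 → average rank (7+8)/2 = 7.5.
Group B values → pooled ranks: 81→2, 68→9, 76→3, 69→7.5, 70→6
Rank sum = 2 + 9 + 3 + 7.5 + 6 = 27.5

27.5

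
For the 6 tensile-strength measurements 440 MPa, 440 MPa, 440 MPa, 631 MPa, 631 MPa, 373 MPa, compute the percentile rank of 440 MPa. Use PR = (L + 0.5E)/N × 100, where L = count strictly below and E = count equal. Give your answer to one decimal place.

N = 6.
Strictly below 440: 1. Equal to 440: 3.
PR = (1 + 0.5·3)/6 × 100 = 41.7

41.7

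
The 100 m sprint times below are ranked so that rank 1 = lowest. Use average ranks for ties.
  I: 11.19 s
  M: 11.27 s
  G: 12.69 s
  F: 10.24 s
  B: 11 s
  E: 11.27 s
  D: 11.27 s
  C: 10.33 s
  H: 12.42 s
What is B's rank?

Sorted (ascending): 10.24, 10.33, 11, 11.19, 11.27, 11.27, 11.27, 12.42, 12.69
The 3 values of 11.27 occupy positions 5–7 → average rank 6.
B has value 11 s → rank 3.

3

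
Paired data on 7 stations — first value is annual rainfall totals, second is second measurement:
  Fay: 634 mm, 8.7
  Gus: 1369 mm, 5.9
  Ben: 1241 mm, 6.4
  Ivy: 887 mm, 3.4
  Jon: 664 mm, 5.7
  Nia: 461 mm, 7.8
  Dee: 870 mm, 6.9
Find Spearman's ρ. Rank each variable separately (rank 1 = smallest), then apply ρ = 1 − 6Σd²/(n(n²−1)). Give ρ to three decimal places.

Ranks of variable 1: 2, 7, 6, 5, 3, 1, 4
Ranks of variable 2: 7, 3, 4, 1, 2, 6, 5
d = r₁ − r₂: -5, 4, 2, 4, 1, -5, -1
d²: 25, 16, 4, 16, 1, 25, 1; Σd² = 88
ρ = 1 − 6·88/(7·48) = 1 − 528/336 = -0.571

-0.571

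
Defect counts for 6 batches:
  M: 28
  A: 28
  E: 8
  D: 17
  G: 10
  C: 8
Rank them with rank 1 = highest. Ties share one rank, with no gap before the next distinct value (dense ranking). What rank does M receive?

1

Sorted (descending): 28, 28, 17, 10, 8, 8
The 2 values of 28 share dense rank 1.
The 2 values of 8 share dense rank 4.
Remaining distinct values take the next consecutive integers.
M has value 28 → rank 1.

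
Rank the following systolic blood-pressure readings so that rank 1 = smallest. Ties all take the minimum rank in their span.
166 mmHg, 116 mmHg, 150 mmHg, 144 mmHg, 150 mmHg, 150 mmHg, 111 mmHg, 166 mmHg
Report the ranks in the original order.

Sorted (ascending): 111, 116, 144, 150, 150, 150, 166, 166
The 3 values of 150 occupy positions 4–6 → each gets rank 4.
The 2 values of 166 occupy positions 7–8 → each gets rank 7.

7, 2, 4, 3, 4, 4, 1, 7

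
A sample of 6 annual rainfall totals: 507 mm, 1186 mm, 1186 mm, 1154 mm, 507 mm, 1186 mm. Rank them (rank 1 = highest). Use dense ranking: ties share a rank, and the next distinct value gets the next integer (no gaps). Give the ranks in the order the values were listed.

3, 1, 1, 2, 3, 1

Sorted (descending): 1186, 1186, 1186, 1154, 507, 507
The 3 values of 1186 share dense rank 1.
The 2 values of 507 share dense rank 3.
Remaining distinct values take the next consecutive integers.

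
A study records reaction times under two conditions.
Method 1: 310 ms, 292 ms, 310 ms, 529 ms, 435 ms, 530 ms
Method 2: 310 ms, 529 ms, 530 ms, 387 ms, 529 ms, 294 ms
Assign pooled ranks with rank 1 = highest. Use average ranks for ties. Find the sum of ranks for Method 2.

36.5

Sorted (descending): 530, 530, 529, 529, 529, 435, 387, 310, 310, 310, 294, 292
The 2 values of 530 occupy positions 1–2 → average rank (1+2)/2 = 1.5.
The 3 values of 529 occupy positions 3–5 → average rank 4.
The 3 values of 310 occupy positions 8–10 → average rank 9.
Method 2 values → pooled ranks: 310→9, 529→4, 530→1.5, 387→7, 529→4, 294→11
Rank sum = 9 + 4 + 1.5 + 7 + 4 + 11 = 36.5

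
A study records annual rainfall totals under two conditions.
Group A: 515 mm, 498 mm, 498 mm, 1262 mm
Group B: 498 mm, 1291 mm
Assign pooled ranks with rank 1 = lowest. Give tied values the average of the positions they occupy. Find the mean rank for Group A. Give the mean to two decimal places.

3.25

Sorted (ascending): 498, 498, 498, 515, 1262, 1291
The 3 values of 498 occupy positions 1–3 → average rank 2.
Group A values → pooled ranks: 515→4, 498→2, 498→2, 1262→5
Mean rank = (4 + 2 + 2 + 5) / 4 = 3.25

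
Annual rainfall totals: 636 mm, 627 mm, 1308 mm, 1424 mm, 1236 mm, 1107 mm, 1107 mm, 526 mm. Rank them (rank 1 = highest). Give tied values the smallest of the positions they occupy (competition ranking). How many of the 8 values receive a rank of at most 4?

Sorted (descending): 1424, 1308, 1236, 1107, 1107, 636, 627, 526
The 2 values of 1107 occupy positions 4–5 → each gets rank 4.
Ranks ≤ 4: {1, 2, 3, 4, 4} → 5 values.

5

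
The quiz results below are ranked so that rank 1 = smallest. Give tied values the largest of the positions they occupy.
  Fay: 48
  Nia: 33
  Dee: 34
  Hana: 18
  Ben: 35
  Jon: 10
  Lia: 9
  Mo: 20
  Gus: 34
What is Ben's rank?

8

Sorted (ascending): 9, 10, 18, 20, 33, 34, 34, 35, 48
The 2 values of 34 occupy positions 6–7 → each gets rank 7.
Ben has value 35 → rank 8.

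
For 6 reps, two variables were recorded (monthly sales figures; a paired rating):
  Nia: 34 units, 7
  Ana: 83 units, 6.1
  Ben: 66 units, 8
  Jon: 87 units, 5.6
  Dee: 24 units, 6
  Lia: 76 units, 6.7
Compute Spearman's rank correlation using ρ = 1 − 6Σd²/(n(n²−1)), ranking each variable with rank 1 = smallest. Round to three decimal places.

-0.371

Ranks of variable 1: 2, 5, 3, 6, 1, 4
Ranks of variable 2: 5, 3, 6, 1, 2, 4
d = r₁ − r₂: -3, 2, -3, 5, -1, 0
d²: 9, 4, 9, 25, 1, 0; Σd² = 48
ρ = 1 − 6·48/(6·35) = 1 − 288/210 = -0.371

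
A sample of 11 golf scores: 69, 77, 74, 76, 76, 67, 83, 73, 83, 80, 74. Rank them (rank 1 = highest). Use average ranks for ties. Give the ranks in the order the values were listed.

Sorted (descending): 83, 83, 80, 77, 76, 76, 74, 74, 73, 69, 67
The 2 values of 83 occupy positions 1–2 → average rank (1+2)/2 = 1.5.
The 2 values of 76 occupy positions 5–6 → average rank (5+6)/2 = 5.5.
The 2 values of 74 occupy positions 7–8 → average rank (7+8)/2 = 7.5.

10, 4, 7.5, 5.5, 5.5, 11, 1.5, 9, 1.5, 3, 7.5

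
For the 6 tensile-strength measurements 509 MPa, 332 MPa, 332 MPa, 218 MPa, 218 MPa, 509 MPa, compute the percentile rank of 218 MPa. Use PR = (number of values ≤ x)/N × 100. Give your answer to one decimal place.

33.3

N = 6.
Strictly below 218: 0. Equal to 218: 2.
PR = 2/6 × 100 = 33.3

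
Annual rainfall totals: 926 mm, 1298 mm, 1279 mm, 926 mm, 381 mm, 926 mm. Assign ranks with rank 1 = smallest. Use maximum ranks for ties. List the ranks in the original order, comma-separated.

4, 6, 5, 4, 1, 4

Sorted (ascending): 381, 926, 926, 926, 1279, 1298
The 3 values of 926 occupy positions 2–4 → each gets rank 4.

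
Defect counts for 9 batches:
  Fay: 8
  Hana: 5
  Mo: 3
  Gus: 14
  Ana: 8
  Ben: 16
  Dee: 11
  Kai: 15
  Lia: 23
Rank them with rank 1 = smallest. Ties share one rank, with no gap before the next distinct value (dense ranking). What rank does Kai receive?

Sorted (ascending): 3, 5, 8, 8, 11, 14, 15, 16, 23
The 2 values of 8 share dense rank 3.
Remaining distinct values take the next consecutive integers.
Kai has value 15 → rank 6.

6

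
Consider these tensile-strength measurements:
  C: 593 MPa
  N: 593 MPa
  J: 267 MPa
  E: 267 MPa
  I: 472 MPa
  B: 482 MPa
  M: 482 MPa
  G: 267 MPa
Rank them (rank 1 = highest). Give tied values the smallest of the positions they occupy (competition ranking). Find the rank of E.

6

Sorted (descending): 593, 593, 482, 482, 472, 267, 267, 267
The 2 values of 593 occupy positions 1–2 → each gets rank 1.
The 2 values of 482 occupy positions 3–4 → each gets rank 3.
The 3 values of 267 occupy positions 6–8 → each gets rank 6.
E has value 267 MPa → rank 6.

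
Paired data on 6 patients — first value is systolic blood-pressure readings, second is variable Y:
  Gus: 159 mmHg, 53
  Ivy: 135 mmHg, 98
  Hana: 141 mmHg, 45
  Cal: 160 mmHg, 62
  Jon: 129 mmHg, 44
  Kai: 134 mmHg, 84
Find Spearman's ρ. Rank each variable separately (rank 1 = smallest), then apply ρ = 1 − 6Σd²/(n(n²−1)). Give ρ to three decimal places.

Ranks of variable 1: 5, 3, 4, 6, 1, 2
Ranks of variable 2: 3, 6, 2, 4, 1, 5
d = r₁ − r₂: 2, -3, 2, 2, 0, -3
d²: 4, 9, 4, 4, 0, 9; Σd² = 30
ρ = 1 − 6·30/(6·35) = 1 − 180/210 = 0.143

0.143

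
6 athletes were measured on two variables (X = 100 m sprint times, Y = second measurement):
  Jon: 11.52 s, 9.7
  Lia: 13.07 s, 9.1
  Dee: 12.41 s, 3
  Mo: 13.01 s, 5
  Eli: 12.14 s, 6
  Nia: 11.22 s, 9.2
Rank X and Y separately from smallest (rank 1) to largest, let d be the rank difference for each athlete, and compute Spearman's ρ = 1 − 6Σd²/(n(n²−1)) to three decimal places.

Ranks of variable 1: 2, 6, 4, 5, 3, 1
Ranks of variable 2: 6, 4, 1, 2, 3, 5
d = r₁ − r₂: -4, 2, 3, 3, 0, -4
d²: 16, 4, 9, 9, 0, 16; Σd² = 54
ρ = 1 − 6·54/(6·35) = 1 − 324/210 = -0.543

-0.543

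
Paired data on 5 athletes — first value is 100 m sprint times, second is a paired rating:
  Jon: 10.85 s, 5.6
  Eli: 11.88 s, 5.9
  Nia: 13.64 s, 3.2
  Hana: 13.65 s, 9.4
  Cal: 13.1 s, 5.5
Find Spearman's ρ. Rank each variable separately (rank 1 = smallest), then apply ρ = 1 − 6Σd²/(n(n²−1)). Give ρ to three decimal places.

0.100

Ranks of variable 1: 1, 2, 4, 5, 3
Ranks of variable 2: 3, 4, 1, 5, 2
d = r₁ − r₂: -2, -2, 3, 0, 1
d²: 4, 4, 9, 0, 1; Σd² = 18
ρ = 1 − 6·18/(5·24) = 1 − 108/120 = 0.100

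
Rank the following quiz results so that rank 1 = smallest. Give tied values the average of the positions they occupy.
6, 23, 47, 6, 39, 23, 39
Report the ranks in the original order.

Sorted (ascending): 6, 6, 23, 23, 39, 39, 47
The 2 values of 6 occupy positions 1–2 → average rank (1+2)/2 = 1.5.
The 2 values of 23 occupy positions 3–4 → average rank (3+4)/2 = 3.5.
The 2 values of 39 occupy positions 5–6 → average rank (5+6)/2 = 5.5.

1.5, 3.5, 7, 1.5, 5.5, 3.5, 5.5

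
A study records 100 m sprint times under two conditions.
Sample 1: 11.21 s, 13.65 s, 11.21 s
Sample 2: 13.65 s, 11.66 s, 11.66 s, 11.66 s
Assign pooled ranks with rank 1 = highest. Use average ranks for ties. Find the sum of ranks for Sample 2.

13.5

Sorted (descending): 13.65, 13.65, 11.66, 11.66, 11.66, 11.21, 11.21
The 2 values of 13.65 occupy positions 1–2 → average rank (1+2)/2 = 1.5.
The 3 values of 11.66 occupy positions 3–5 → average rank 4.
The 2 values of 11.21 occupy positions 6–7 → average rank (6+7)/2 = 6.5.
Sample 2 values → pooled ranks: 13.65→1.5, 11.66→4, 11.66→4, 11.66→4
Rank sum = 1.5 + 4 + 4 + 4 = 13.5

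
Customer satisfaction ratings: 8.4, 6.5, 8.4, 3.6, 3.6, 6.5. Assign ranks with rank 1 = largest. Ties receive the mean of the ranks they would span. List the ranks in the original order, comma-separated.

1.5, 3.5, 1.5, 5.5, 5.5, 3.5

Sorted (descending): 8.4, 8.4, 6.5, 6.5, 3.6, 3.6
The 2 values of 8.4 occupy positions 1–2 → average rank (1+2)/2 = 1.5.
The 2 values of 6.5 occupy positions 3–4 → average rank (3+4)/2 = 3.5.
The 2 values of 3.6 occupy positions 5–6 → average rank (5+6)/2 = 5.5.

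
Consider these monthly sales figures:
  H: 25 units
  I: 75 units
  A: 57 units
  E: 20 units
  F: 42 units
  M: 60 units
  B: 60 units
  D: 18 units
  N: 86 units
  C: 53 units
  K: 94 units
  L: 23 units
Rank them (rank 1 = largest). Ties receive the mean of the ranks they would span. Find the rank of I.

Sorted (descending): 94, 86, 75, 60, 60, 57, 53, 42, 25, 23, 20, 18
The 2 values of 60 occupy positions 4–5 → average rank (4+5)/2 = 4.5.
I has value 75 units → rank 3.

3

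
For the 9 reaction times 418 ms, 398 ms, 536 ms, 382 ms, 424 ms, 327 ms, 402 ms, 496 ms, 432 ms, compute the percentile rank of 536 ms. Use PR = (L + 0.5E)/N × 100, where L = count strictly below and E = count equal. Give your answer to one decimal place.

N = 9.
Strictly below 536: 8. Equal to 536: 1.
PR = (8 + 0.5·1)/9 × 100 = 94.4

94.4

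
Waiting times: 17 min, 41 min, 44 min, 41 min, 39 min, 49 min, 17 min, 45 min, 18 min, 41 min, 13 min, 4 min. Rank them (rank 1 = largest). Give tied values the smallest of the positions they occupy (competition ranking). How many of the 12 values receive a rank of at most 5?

Sorted (descending): 49, 45, 44, 41, 41, 41, 39, 18, 17, 17, 13, 4
The 3 values of 41 occupy positions 4–6 → each gets rank 4.
The 2 values of 17 occupy positions 9–10 → each gets rank 9.
Ranks ≤ 5: {1, 2, 3, 4, 4, 4} → 6 values.

6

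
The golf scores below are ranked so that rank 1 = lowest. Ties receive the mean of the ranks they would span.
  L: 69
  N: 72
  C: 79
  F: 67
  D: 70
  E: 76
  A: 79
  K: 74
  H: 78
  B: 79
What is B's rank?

9

Sorted (ascending): 67, 69, 70, 72, 74, 76, 78, 79, 79, 79
The 3 values of 79 occupy positions 8–10 → average rank 9.
B has value 79 → rank 9.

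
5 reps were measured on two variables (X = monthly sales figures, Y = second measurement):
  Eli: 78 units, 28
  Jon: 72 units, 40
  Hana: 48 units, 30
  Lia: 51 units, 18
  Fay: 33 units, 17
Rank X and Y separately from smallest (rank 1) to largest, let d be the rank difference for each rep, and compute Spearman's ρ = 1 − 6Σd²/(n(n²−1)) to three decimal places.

0.500

Ranks of variable 1: 5, 4, 2, 3, 1
Ranks of variable 2: 3, 5, 4, 2, 1
d = r₁ − r₂: 2, -1, -2, 1, 0
d²: 4, 1, 4, 1, 0; Σd² = 10
ρ = 1 − 6·10/(5·24) = 1 − 60/120 = 0.500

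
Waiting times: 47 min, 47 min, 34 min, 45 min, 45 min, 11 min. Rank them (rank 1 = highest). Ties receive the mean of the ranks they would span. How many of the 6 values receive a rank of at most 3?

Sorted (descending): 47, 47, 45, 45, 34, 11
The 2 values of 47 occupy positions 1–2 → average rank (1+2)/2 = 1.5.
The 2 values of 45 occupy positions 3–4 → average rank (3+4)/2 = 3.5.
Ranks ≤ 3: {1.5, 1.5} → 2 values.

2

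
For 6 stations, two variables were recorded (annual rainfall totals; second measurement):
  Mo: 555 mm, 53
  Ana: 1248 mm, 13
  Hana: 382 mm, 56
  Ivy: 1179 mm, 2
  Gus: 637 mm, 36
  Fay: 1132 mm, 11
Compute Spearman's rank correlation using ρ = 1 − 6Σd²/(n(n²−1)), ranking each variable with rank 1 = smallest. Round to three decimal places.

-0.829

Ranks of variable 1: 2, 6, 1, 5, 3, 4
Ranks of variable 2: 5, 3, 6, 1, 4, 2
d = r₁ − r₂: -3, 3, -5, 4, -1, 2
d²: 9, 9, 25, 16, 1, 4; Σd² = 64
ρ = 1 − 6·64/(6·35) = 1 − 384/210 = -0.829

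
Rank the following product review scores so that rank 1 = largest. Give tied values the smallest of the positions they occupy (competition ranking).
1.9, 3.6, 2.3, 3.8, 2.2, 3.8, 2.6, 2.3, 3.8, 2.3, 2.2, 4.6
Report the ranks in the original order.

Sorted (descending): 4.6, 3.8, 3.8, 3.8, 3.6, 2.6, 2.3, 2.3, 2.3, 2.2, 2.2, 1.9
The 3 values of 3.8 occupy positions 2–4 → each gets rank 2.
The 3 values of 2.3 occupy positions 7–9 → each gets rank 7.
The 2 values of 2.2 occupy positions 10–11 → each gets rank 10.

12, 5, 7, 2, 10, 2, 6, 7, 2, 7, 10, 1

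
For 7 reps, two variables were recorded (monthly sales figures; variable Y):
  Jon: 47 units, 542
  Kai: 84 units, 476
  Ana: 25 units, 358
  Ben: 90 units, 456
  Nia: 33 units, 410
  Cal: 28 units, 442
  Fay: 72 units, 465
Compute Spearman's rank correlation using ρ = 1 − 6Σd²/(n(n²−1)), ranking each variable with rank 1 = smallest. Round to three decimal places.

0.643

Ranks of variable 1: 4, 6, 1, 7, 3, 2, 5
Ranks of variable 2: 7, 6, 1, 4, 2, 3, 5
d = r₁ − r₂: -3, 0, 0, 3, 1, -1, 0
d²: 9, 0, 0, 9, 1, 1, 0; Σd² = 20
ρ = 1 − 6·20/(7·48) = 1 − 120/336 = 0.643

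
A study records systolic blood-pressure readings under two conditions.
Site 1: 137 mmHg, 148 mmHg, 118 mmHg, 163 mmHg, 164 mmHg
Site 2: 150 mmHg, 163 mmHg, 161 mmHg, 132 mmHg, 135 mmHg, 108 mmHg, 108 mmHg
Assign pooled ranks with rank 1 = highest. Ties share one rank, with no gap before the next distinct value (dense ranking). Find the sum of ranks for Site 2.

Sorted (descending): 164, 163, 163, 161, 150, 148, 137, 135, 132, 118, 108, 108
The 2 values of 163 share dense rank 2.
The 2 values of 108 share dense rank 10.
Remaining distinct values take the next consecutive integers.
Site 2 values → pooled ranks: 150→4, 163→2, 161→3, 132→8, 135→7, 108→10, 108→10
Rank sum = 4 + 2 + 3 + 8 + 7 + 10 + 10 = 44

44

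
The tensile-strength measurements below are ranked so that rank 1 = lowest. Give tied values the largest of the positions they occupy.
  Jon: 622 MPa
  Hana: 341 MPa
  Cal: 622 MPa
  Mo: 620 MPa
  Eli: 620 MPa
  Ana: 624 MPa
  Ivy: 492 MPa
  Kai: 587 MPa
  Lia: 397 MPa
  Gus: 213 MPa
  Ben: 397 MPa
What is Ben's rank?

4

Sorted (ascending): 213, 341, 397, 397, 492, 587, 620, 620, 622, 622, 624
The 2 values of 397 occupy positions 3–4 → each gets rank 4.
The 2 values of 620 occupy positions 7–8 → each gets rank 8.
The 2 values of 622 occupy positions 9–10 → each gets rank 10.
Ben has value 397 MPa → rank 4.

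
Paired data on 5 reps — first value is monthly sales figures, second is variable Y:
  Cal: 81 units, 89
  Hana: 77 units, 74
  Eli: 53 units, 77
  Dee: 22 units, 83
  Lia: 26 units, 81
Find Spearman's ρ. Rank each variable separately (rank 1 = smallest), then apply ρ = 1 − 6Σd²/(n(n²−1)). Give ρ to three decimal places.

0.000

Ranks of variable 1: 5, 4, 3, 1, 2
Ranks of variable 2: 5, 1, 2, 4, 3
d = r₁ − r₂: 0, 3, 1, -3, -1
d²: 0, 9, 1, 9, 1; Σd² = 20
ρ = 1 − 6·20/(5·24) = 1 − 120/120 = 0.000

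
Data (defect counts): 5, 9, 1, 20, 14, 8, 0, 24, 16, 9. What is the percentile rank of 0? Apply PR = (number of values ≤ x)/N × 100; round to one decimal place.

10.0

N = 10.
Strictly below 0: 0. Equal to 0: 1.
PR = 1/10 × 100 = 10.0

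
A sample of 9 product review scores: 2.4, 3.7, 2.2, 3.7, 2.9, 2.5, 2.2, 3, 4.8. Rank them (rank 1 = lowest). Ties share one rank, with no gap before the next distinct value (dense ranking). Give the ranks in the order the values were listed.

2, 6, 1, 6, 4, 3, 1, 5, 7

Sorted (ascending): 2.2, 2.2, 2.4, 2.5, 2.9, 3, 3.7, 3.7, 4.8
The 2 values of 2.2 share dense rank 1.
The 2 values of 3.7 share dense rank 6.
Remaining distinct values take the next consecutive integers.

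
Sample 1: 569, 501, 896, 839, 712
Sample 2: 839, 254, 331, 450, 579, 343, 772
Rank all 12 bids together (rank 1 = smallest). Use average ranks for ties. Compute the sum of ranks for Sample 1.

41.5

Sorted (ascending): 254, 331, 343, 450, 501, 569, 579, 712, 772, 839, 839, 896
The 2 values of 839 occupy positions 10–11 → average rank (10+11)/2 = 10.5.
Sample 1 values → pooled ranks: 569→6, 501→5, 896→12, 839→10.5, 712→8
Rank sum = 6 + 5 + 12 + 10.5 + 8 = 41.5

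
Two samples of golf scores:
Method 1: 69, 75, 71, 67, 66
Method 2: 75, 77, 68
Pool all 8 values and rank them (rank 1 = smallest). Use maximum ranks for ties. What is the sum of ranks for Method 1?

Sorted (ascending): 66, 67, 68, 69, 71, 75, 75, 77
The 2 values of 75 occupy positions 6–7 → each gets rank 7.
Method 1 values → pooled ranks: 69→4, 75→7, 71→5, 67→2, 66→1
Rank sum = 4 + 7 + 5 + 2 + 1 = 19

19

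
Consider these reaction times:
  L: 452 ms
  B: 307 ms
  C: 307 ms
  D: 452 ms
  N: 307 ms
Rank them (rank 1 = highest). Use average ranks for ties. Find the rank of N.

Sorted (descending): 452, 452, 307, 307, 307
The 2 values of 452 occupy positions 1–2 → average rank (1+2)/2 = 1.5.
The 3 values of 307 occupy positions 3–5 → average rank 4.
N has value 307 ms → rank 4.

4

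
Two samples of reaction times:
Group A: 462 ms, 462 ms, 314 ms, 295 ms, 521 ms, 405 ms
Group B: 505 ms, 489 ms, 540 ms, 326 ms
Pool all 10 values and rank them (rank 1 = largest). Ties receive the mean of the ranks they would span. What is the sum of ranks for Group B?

Sorted (descending): 540, 521, 505, 489, 462, 462, 405, 326, 314, 295
The 2 values of 462 occupy positions 5–6 → average rank (5+6)/2 = 5.5.
Group B values → pooled ranks: 505→3, 489→4, 540→1, 326→8
Rank sum = 3 + 4 + 1 + 8 = 16

16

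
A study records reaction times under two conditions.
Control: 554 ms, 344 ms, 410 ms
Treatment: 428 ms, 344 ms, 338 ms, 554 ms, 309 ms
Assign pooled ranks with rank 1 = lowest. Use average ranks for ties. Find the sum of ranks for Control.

Sorted (ascending): 309, 338, 344, 344, 410, 428, 554, 554
The 2 values of 344 occupy positions 3–4 → average rank (3+4)/2 = 3.5.
The 2 values of 554 occupy positions 7–8 → average rank (7+8)/2 = 7.5.
Control values → pooled ranks: 554→7.5, 344→3.5, 410→5
Rank sum = 7.5 + 3.5 + 5 = 16

16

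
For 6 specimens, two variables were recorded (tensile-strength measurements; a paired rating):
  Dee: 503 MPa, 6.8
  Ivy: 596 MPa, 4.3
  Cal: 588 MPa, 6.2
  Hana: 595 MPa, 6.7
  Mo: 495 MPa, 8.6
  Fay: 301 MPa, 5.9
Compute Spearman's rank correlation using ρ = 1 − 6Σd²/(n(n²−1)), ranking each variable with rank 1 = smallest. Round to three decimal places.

-0.371

Ranks of variable 1: 3, 6, 4, 5, 2, 1
Ranks of variable 2: 5, 1, 3, 4, 6, 2
d = r₁ − r₂: -2, 5, 1, 1, -4, -1
d²: 4, 25, 1, 1, 16, 1; Σd² = 48
ρ = 1 − 6·48/(6·35) = 1 − 288/210 = -0.371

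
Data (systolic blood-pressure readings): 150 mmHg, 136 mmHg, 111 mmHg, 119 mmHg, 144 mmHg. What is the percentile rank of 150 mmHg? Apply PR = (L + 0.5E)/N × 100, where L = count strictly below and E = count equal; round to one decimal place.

90.0

N = 5.
Strictly below 150: 4. Equal to 150: 1.
PR = (4 + 0.5·1)/5 × 100 = 90.0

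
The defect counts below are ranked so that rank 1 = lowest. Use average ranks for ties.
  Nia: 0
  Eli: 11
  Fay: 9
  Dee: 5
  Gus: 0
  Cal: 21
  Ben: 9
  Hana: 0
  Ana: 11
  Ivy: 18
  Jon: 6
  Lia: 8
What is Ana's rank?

9.5

Sorted (ascending): 0, 0, 0, 5, 6, 8, 9, 9, 11, 11, 18, 21
The 3 values of 0 occupy positions 1–3 → average rank 2.
The 2 values of 9 occupy positions 7–8 → average rank (7+8)/2 = 7.5.
The 2 values of 11 occupy positions 9–10 → average rank (9+10)/2 = 9.5.
Ana has value 11 → rank 9.5.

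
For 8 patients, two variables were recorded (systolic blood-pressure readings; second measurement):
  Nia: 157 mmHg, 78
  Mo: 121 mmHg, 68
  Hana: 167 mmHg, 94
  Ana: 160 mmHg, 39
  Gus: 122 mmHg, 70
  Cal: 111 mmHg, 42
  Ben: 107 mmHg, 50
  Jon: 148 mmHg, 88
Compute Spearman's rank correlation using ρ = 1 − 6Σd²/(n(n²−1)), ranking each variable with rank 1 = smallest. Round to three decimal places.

Ranks of variable 1: 6, 3, 8, 7, 4, 2, 1, 5
Ranks of variable 2: 6, 4, 8, 1, 5, 2, 3, 7
d = r₁ − r₂: 0, -1, 0, 6, -1, 0, -2, -2
d²: 0, 1, 0, 36, 1, 0, 4, 4; Σd² = 46
ρ = 1 − 6·46/(8·63) = 1 − 276/504 = 0.452

0.452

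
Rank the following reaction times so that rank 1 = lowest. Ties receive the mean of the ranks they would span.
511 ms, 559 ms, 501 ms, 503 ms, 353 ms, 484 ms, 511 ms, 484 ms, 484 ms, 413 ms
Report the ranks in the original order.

Sorted (ascending): 353, 413, 484, 484, 484, 501, 503, 511, 511, 559
The 3 values of 484 occupy positions 3–5 → average rank 4.
The 2 values of 511 occupy positions 8–9 → average rank (8+9)/2 = 8.5.

8.5, 10, 6, 7, 1, 4, 8.5, 4, 4, 2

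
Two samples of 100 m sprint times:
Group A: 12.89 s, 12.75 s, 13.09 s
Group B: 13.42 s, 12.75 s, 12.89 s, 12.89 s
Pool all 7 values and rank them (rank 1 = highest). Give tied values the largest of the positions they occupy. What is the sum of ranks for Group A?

14

Sorted (descending): 13.42, 13.09, 12.89, 12.89, 12.89, 12.75, 12.75
The 3 values of 12.89 occupy positions 3–5 → each gets rank 5.
The 2 values of 12.75 occupy positions 6–7 → each gets rank 7.
Group A values → pooled ranks: 12.89→5, 12.75→7, 13.09→2
Rank sum = 5 + 7 + 2 = 14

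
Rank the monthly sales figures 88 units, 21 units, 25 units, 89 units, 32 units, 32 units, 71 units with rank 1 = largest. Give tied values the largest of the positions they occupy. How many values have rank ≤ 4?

3

Sorted (descending): 89, 88, 71, 32, 32, 25, 21
The 2 values of 32 occupy positions 4–5 → each gets rank 5.
Ranks ≤ 4: {1, 2, 3} → 3 values.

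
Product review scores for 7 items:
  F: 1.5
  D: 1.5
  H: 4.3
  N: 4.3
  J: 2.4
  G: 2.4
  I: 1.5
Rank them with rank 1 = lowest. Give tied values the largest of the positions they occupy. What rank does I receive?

Sorted (ascending): 1.5, 1.5, 1.5, 2.4, 2.4, 4.3, 4.3
The 3 values of 1.5 occupy positions 1–3 → each gets rank 3.
The 2 values of 2.4 occupy positions 4–5 → each gets rank 5.
The 2 values of 4.3 occupy positions 6–7 → each gets rank 7.
I has value 1.5 → rank 3.

3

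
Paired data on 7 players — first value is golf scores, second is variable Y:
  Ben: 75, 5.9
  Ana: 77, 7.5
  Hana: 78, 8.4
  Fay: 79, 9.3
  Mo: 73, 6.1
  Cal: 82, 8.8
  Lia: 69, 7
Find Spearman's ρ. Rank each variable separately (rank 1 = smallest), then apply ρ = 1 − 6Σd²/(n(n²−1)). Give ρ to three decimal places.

0.821

Ranks of variable 1: 3, 4, 5, 6, 2, 7, 1
Ranks of variable 2: 1, 4, 5, 7, 2, 6, 3
d = r₁ − r₂: 2, 0, 0, -1, 0, 1, -2
d²: 4, 0, 0, 1, 0, 1, 4; Σd² = 10
ρ = 1 − 6·10/(7·48) = 1 − 60/336 = 0.821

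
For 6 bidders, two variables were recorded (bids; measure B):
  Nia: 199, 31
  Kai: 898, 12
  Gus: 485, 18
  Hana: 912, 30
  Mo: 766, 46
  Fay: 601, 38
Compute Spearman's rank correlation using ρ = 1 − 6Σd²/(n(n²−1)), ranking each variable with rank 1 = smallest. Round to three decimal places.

-0.200

Ranks of variable 1: 1, 5, 2, 6, 4, 3
Ranks of variable 2: 4, 1, 2, 3, 6, 5
d = r₁ − r₂: -3, 4, 0, 3, -2, -2
d²: 9, 16, 0, 9, 4, 4; Σd² = 42
ρ = 1 − 6·42/(6·35) = 1 − 252/210 = -0.200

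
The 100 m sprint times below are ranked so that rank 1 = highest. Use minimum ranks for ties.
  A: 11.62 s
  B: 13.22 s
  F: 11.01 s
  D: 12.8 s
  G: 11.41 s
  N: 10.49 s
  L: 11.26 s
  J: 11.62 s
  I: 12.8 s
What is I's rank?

2

Sorted (descending): 13.22, 12.8, 12.8, 11.62, 11.62, 11.41, 11.26, 11.01, 10.49
The 2 values of 12.8 occupy positions 2–3 → each gets rank 2.
The 2 values of 11.62 occupy positions 4–5 → each gets rank 4.
I has value 12.8 s → rank 2.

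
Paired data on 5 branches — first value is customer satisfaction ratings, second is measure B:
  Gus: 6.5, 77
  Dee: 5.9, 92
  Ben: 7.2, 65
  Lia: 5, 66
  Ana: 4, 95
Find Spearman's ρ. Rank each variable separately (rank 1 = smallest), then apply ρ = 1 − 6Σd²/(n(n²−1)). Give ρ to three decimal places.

-0.700

Ranks of variable 1: 4, 3, 5, 2, 1
Ranks of variable 2: 3, 4, 1, 2, 5
d = r₁ − r₂: 1, -1, 4, 0, -4
d²: 1, 1, 16, 0, 16; Σd² = 34
ρ = 1 − 6·34/(5·24) = 1 − 204/120 = -0.700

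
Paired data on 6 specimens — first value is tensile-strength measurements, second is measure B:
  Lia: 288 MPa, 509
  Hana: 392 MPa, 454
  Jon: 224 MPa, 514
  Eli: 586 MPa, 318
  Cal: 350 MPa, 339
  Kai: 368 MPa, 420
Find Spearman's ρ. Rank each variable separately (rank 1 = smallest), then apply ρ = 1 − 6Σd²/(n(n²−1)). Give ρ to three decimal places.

-0.771

Ranks of variable 1: 2, 5, 1, 6, 3, 4
Ranks of variable 2: 5, 4, 6, 1, 2, 3
d = r₁ − r₂: -3, 1, -5, 5, 1, 1
d²: 9, 1, 25, 25, 1, 1; Σd² = 62
ρ = 1 − 6·62/(6·35) = 1 − 372/210 = -0.771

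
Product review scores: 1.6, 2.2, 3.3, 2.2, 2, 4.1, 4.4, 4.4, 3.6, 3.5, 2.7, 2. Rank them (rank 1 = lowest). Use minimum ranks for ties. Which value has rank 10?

4.1

Sorted (ascending): 1.6, 2, 2, 2.2, 2.2, 2.7, 3.3, 3.5, 3.6, 4.1, 4.4, 4.4
The 2 values of 2 occupy positions 2–3 → each gets rank 2.
The 2 values of 2.2 occupy positions 4–5 → each gets rank 4.
The 2 values of 4.4 occupy positions 11–12 → each gets rank 11.
Rank 10 → value 4.1.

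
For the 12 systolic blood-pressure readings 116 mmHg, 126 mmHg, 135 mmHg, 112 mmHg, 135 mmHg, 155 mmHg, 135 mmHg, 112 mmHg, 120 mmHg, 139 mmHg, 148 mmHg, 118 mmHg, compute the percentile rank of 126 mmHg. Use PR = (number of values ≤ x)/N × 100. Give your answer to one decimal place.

N = 12.
Strictly below 126: 5. Equal to 126: 1.
PR = 6/12 × 100 = 50.0

50.0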